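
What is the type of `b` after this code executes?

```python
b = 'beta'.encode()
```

str.encode() returns bytes

bytes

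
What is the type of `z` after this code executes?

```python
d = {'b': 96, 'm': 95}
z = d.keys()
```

.keys() returns a dict_keys view object

dict_keys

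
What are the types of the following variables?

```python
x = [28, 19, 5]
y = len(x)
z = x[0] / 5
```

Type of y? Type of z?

len() returns int; int / int returns float

int, float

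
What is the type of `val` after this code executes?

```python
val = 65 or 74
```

'or' returns the first truthy value (65, which is int)

int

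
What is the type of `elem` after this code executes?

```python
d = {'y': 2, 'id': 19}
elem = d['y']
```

Accessing dict[str, int] with key 'y' returns int value 2

int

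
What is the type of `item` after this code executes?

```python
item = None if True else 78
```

Ternary: condition is True, if branch (None) taken → NoneType

NoneType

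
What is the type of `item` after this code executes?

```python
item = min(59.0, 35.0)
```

min() of floats returns float

float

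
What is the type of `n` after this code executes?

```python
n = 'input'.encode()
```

str.encode() returns bytes

bytes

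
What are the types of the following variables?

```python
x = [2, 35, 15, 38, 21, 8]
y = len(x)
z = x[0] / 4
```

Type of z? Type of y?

int / int returns float; len() returns int

float, int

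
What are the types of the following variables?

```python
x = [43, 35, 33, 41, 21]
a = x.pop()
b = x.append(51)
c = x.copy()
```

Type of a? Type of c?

list.pop() returns the element (int); list.copy() returns list

int, list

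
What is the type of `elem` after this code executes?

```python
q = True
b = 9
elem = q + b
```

bool + int returns int (True is 1, so 1 + 9 = 10)

int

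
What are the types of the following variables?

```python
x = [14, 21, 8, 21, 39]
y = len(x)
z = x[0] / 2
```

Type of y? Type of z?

len() returns int; int / int returns float

int, float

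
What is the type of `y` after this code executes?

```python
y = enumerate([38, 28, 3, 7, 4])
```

enumerate() returns an enumerate iterator object

enumerate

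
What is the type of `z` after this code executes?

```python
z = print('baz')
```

print() returns None

NoneType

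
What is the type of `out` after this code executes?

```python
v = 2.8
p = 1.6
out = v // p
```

float // float returns float (floor division preserves float type)

float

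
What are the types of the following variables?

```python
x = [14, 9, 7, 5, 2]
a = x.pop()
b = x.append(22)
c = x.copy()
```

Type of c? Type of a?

list.copy() returns list; list.pop() returns the element (int)

list, int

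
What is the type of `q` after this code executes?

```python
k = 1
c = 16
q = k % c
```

int % int returns int (1 % 16 = 1)

int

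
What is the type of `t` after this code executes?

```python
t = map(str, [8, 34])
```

map() returns a map iterator object

map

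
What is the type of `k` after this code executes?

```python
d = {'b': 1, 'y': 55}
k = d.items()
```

dict.items() returns a dict_items view

dict_items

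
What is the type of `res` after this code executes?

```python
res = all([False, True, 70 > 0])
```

all() returns bool

bool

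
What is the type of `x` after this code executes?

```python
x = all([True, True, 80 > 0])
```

all() returns bool

bool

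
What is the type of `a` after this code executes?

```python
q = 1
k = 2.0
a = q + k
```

int + float returns float (1 + 2.0 = 3.0)

float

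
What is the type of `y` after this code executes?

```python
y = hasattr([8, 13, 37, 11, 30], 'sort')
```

hasattr() returns bool

bool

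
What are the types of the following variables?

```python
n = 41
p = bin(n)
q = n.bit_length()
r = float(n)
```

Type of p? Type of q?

bin() returns str; int.bit_length() returns int

str, int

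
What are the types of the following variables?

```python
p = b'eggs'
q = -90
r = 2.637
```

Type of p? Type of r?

p is bytes; r is float

bytes, float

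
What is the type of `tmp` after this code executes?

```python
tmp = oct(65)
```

oct() returns str representation

str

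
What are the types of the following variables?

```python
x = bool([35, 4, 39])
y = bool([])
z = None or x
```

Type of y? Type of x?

bool() returns bool; bool() returns bool

bool, bool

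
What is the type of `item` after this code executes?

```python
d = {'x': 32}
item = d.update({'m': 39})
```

dict.update() returns None

NoneType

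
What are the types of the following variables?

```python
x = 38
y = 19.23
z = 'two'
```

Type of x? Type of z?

x is int; z is str

int, str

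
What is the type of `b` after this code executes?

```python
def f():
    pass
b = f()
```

A function with no return statement returns None

NoneType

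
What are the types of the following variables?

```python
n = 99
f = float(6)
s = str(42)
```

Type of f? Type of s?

f is float; s is str

float, str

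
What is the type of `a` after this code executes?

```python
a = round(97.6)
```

round() with no ndigits arg returns int

int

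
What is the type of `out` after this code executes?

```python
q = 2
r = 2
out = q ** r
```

int ** positive int returns int (2 ** 2 = 4)

int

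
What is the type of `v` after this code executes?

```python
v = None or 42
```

'or' with None returns the other value (42, int)

int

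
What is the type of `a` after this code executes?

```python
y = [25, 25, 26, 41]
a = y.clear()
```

list.clear() returns None

NoneType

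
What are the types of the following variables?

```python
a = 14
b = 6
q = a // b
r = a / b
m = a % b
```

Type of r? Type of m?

int / int returns float; int % int returns int

float, int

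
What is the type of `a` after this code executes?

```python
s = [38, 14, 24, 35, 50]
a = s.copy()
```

list.copy() returns list

list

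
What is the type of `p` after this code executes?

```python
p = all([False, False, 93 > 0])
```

all() returns bool

bool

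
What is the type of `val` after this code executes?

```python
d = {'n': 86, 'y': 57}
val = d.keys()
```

.keys() returns a dict_keys view object

dict_keys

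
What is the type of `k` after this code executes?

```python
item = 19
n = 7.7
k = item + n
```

int + float returns float (19 + 7.7 = 26.7)

float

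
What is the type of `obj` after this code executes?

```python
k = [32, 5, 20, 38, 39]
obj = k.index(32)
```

list.index() returns int

int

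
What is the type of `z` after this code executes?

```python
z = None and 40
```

'and' returns first falsy value (None)

NoneType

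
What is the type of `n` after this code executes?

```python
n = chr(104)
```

chr() returns str (single character)

str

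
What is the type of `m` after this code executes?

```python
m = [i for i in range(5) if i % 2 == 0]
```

A list comprehension [...] produces a list

list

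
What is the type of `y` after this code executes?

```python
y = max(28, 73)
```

max() of ints returns int

int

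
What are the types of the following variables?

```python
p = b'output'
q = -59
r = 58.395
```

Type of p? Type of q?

p is bytes; q is int

bytes, int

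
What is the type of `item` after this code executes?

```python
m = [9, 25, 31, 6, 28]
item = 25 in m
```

'in' operator returns bool

bool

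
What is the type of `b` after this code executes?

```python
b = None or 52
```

'or' with None returns the other value (52, int)

int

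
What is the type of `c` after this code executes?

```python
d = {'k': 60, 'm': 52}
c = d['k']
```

Accessing dict[str, int] with key 'k' returns int value 60

int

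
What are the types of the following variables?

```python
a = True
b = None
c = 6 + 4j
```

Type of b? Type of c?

b is NoneType; c is complex

NoneType, complex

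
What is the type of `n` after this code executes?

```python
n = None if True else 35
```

Ternary: condition is True, if branch (None) taken → NoneType

NoneType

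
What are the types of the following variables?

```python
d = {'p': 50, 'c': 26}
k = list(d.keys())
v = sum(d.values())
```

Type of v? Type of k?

sum of int values returns int; list(...) returns list

int, list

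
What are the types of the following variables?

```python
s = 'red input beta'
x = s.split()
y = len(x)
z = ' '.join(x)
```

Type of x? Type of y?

str.split() returns list; len() returns int

list, int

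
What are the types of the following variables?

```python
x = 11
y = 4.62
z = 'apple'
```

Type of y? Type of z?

y is float; z is str

float, str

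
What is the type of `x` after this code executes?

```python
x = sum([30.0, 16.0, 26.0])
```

sum() of floats returns float

float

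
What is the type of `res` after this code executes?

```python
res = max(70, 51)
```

max() of ints returns int

int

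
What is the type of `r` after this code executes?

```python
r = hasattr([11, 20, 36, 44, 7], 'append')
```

hasattr() returns bool

bool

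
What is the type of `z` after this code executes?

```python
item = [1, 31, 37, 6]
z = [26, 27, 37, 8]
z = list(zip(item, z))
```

list(zip(...)) returns a list of tuples

list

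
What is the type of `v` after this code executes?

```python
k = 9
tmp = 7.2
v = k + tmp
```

int + float returns float (9 + 7.2 = 16.2)

float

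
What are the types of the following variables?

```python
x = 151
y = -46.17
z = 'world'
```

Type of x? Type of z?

x is int; z is str

int, str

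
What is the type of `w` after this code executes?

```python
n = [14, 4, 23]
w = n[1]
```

Indexing a list of ints returns int (n[1] = 4)

int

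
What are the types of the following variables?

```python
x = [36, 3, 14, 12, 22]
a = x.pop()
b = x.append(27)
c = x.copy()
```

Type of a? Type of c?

list.pop() returns the element (int); list.copy() returns list

int, list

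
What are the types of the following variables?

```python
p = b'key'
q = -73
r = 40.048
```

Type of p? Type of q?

p is bytes; q is int

bytes, int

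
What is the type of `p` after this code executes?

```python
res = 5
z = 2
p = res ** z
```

int ** positive int returns int (5 ** 2 = 25)

int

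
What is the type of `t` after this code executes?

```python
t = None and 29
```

'and' returns first falsy value (None)

NoneType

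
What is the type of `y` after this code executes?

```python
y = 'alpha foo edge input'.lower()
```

str.lower() returns str

str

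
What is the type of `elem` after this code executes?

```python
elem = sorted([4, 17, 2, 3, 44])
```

sorted() always returns list

list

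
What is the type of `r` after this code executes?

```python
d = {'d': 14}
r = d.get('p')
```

dict.get() returns None when key 'p' is not found and no default given

NoneType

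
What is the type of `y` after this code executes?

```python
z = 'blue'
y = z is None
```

'is' comparison returns bool

bool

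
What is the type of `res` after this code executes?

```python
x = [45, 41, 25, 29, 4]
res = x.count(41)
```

list.count() returns int

int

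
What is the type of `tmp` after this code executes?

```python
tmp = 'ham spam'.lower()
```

str.lower() returns str

str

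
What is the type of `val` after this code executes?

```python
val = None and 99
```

'and' returns first falsy value (None)

NoneType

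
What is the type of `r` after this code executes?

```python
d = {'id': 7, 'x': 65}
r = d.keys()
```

.keys() returns a dict_keys view object

dict_keys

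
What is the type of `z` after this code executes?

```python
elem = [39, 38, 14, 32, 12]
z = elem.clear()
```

list.clear() returns None

NoneType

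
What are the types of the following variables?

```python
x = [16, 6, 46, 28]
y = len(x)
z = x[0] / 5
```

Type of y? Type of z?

len() returns int; int / int returns float

int, float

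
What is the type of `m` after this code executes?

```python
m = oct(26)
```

oct() returns str representation

str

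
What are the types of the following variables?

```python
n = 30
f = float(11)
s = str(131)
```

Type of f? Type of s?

f is float; s is str

float, str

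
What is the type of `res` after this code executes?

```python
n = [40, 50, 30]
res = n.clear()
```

list.clear() returns None

NoneType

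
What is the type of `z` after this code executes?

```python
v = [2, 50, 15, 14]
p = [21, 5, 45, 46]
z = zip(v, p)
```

zip() returns a zip iterator object

zip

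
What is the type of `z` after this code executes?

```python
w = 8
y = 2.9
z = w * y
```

int * float returns float (8 * 2.9 = 23.2)

float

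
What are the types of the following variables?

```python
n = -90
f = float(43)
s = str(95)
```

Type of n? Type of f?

n is int; f is float

int, float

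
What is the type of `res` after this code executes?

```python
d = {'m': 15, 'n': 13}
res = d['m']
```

Accessing dict[str, int] with key 'm' returns int value 15

int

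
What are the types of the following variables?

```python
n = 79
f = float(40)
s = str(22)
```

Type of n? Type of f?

n is int; f is float

int, float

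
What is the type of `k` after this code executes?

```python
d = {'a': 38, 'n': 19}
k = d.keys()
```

.keys() returns a dict_keys view object

dict_keys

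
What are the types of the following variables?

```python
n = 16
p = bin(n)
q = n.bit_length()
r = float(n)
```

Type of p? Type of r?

bin() returns str; float() returns float

str, float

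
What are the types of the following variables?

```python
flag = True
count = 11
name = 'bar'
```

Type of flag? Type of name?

flag is bool; name is str

bool, str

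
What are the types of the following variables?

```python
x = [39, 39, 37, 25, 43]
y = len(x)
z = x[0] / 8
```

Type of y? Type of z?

len() returns int; int / int returns float

int, float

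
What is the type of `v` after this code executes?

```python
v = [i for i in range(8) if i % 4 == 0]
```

A list comprehension [...] produces a list

list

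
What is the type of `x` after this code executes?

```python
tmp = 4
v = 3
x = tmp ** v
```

int ** positive int returns int (4 ** 3 = 64)

int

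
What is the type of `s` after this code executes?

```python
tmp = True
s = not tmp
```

'not' always returns bool

bool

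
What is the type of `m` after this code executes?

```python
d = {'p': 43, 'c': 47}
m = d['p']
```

Accessing dict[str, int] with key 'p' returns int value 43

int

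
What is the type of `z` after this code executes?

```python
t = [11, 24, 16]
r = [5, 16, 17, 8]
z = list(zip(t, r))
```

list(zip(...)) returns a list of tuples

list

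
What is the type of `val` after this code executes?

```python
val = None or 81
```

'or' with None returns the other value (81, int)

int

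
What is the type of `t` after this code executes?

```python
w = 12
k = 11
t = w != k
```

Comparison operators return bool

bool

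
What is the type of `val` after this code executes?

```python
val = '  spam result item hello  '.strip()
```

str.strip() returns str

str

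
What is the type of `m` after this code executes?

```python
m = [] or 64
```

'or' returns first truthy value (64, which is int)

int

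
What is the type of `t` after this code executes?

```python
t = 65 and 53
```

'and' returns the last value when all truthy (53, which is int)

int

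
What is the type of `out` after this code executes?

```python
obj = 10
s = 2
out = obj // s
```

int // int returns int (10 // 2 = 5)

int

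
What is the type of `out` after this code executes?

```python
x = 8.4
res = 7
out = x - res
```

float - int returns float (8.4 - 7 = 1.4)

float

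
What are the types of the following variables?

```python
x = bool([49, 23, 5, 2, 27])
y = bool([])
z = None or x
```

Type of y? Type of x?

bool() returns bool; bool() returns bool

bool, bool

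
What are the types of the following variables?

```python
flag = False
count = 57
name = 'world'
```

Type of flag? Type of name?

flag is bool; name is str

bool, str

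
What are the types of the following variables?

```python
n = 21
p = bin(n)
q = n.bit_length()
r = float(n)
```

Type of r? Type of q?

float() returns float; int.bit_length() returns int

float, int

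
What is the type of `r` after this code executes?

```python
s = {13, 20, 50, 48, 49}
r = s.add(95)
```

set.add() returns None (mutates in place)

NoneType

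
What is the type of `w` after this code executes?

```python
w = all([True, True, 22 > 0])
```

all() returns bool

bool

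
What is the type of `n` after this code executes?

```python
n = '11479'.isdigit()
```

str.isdigit() returns bool

bool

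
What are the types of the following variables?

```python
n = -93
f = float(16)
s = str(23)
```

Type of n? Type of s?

n is int; s is str

int, str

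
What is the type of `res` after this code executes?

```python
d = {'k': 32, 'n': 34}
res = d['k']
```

Accessing dict[str, int] with key 'k' returns int value 32

int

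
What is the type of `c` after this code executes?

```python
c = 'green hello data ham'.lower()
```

str.lower() returns str

str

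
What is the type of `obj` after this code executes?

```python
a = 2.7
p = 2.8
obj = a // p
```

float // float returns float (floor division preserves float type)

float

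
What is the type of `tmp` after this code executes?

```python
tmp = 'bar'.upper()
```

str.upper() returns str

str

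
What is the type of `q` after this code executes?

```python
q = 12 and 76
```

'and' returns the last value when all truthy (76, which is int)

int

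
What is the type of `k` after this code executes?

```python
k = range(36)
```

range() returns a range object

range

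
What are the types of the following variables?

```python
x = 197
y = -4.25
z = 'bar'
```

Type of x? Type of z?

x is int; z is str

int, str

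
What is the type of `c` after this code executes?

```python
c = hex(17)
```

hex() returns str representation

str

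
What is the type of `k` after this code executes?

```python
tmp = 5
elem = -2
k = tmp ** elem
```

int ** negative int returns float

float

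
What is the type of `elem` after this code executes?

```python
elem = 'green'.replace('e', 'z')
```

str.replace() returns str

str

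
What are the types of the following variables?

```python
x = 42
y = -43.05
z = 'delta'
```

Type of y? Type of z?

y is float; z is str

float, str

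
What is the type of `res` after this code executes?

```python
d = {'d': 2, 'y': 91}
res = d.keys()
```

.keys() returns a dict_keys view object

dict_keys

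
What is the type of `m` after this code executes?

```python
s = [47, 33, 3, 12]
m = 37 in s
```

'in' operator returns bool

bool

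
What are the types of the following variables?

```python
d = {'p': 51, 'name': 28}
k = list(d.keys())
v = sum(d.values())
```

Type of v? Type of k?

sum of int values returns int; list(...) returns list

int, list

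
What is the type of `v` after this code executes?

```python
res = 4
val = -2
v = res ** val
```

int ** negative int returns float

float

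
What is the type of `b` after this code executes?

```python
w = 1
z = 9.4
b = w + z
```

int + float returns float (1 + 9.4 = 10.4)

float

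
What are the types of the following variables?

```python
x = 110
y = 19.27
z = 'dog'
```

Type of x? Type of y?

x is int; y is float

int, float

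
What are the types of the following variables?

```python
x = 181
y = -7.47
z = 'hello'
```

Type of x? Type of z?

x is int; z is str

int, str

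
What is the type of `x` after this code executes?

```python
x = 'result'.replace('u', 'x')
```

str.replace() returns str

str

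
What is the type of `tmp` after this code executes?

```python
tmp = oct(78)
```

oct() returns str representation

str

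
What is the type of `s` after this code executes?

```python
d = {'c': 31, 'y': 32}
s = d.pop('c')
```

dict.pop() returns the value (int)

int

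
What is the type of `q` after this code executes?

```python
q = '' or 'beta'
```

'or' returns first truthy value ('beta', which is str)

str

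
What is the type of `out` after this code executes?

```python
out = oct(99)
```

oct() returns str representation

str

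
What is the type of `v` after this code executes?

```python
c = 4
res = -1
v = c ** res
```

int ** negative int returns float

float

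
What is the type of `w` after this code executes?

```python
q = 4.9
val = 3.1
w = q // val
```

float // float returns float (floor division preserves float type)

float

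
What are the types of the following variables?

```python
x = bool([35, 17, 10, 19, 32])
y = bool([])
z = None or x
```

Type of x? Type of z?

bool() returns bool; None or <bool> returns the bool

bool, bool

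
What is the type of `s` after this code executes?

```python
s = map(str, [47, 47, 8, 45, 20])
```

map() returns a map iterator object

map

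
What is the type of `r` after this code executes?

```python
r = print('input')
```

print() returns None

NoneType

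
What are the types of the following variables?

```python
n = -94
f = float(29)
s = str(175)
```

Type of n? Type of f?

n is int; f is float

int, float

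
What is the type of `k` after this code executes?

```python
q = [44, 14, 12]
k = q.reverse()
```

list.reverse() returns None

NoneType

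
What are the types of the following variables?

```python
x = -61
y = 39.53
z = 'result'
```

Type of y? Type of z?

y is float; z is str

float, str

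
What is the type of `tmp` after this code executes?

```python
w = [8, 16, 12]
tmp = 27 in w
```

'in' operator returns bool

bool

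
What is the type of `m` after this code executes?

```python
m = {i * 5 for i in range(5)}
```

A set comprehension {expr for x in iterable} produces a set

set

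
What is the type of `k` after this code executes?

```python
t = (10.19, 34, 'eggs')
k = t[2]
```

Index 2 of tuple is 'eggs' which is str

str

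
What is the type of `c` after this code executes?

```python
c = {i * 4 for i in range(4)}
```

A set comprehension {expr for x in iterable} produces a set

set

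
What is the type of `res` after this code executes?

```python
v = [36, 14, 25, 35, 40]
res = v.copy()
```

list.copy() returns list

list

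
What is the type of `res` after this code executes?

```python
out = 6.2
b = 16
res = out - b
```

float - int returns float (6.2 - 16 = -9.8)

float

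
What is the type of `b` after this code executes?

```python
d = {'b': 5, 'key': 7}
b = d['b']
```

Accessing dict[str, int] with key 'b' returns int value 5

int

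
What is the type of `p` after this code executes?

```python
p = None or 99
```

'or' with None returns the other value (99, int)

int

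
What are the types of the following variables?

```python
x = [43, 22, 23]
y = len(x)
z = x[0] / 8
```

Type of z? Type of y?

int / int returns float; len() returns int

float, int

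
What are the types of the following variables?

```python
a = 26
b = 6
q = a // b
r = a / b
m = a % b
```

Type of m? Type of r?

int % int returns int; int / int returns float

int, float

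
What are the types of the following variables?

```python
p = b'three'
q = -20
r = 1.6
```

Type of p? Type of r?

p is bytes; r is float

bytes, float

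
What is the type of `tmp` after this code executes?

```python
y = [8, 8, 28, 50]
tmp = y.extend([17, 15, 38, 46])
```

list.extend() returns None

NoneType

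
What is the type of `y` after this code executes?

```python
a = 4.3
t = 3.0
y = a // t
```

float // float returns float (floor division preserves float type)

float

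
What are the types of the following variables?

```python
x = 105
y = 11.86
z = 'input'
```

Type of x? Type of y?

x is int; y is float

int, float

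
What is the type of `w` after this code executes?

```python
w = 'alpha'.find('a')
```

str.find() returns int (index, or -1)

int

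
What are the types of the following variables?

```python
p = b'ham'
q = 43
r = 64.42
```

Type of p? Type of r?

p is bytes; r is float

bytes, float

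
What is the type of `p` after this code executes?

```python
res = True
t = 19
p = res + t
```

bool + int returns int (True is 1, so 1 + 19 = 20)

int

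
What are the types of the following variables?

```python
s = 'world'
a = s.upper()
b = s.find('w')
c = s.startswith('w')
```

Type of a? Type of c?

str.upper() returns str; str.startswith() returns bool

str, bool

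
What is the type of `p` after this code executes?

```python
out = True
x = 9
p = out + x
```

bool + int returns int (True is 1, so 1 + 9 = 10)

int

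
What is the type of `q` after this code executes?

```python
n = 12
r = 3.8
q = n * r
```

int * float returns float (12 * 3.8 = 45.6)

float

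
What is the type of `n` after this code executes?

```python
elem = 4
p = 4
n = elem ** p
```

int ** positive int returns int (4 ** 4 = 256)

int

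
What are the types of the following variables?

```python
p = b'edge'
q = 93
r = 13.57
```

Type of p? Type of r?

p is bytes; r is float

bytes, float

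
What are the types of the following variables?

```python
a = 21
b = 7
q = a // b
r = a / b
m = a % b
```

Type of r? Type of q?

int / int returns float; int // int returns int

float, int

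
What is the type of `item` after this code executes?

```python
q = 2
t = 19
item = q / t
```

int / int always returns float in Python 3 (2 / 19 = 0.105263)

float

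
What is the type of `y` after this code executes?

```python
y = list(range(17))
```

list(range(...)) returns list

list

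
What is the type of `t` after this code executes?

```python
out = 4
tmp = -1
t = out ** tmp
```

int ** negative int returns float

float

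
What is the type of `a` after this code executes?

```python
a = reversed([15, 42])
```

reversed() on a list returns a list_reverseiterator

list_reverseiterator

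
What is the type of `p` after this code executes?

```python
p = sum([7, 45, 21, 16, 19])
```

sum() of ints returns int

int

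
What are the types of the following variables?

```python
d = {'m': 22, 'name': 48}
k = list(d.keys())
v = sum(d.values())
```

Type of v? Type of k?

sum of int values returns int; list(...) returns list

int, list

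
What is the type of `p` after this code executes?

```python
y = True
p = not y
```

'not' always returns bool

bool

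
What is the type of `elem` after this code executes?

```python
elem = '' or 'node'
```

'or' returns first truthy value ('node', which is str)

str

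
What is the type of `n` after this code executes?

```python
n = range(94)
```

range() returns a range object

range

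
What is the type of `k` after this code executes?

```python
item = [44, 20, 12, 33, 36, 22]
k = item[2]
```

Indexing a list of ints returns int (item[2] = 12)

int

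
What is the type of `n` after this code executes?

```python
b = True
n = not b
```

'not' always returns bool

bool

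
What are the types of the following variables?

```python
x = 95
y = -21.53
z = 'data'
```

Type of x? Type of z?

x is int; z is str

int, str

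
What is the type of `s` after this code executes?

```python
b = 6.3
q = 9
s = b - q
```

float - int returns float (6.3 - 9 = -2.7)

float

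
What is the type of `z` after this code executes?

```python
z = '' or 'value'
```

'or' returns first truthy value ('value', which is str)

str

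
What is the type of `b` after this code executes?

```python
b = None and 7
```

'and' returns first falsy value (None)

NoneType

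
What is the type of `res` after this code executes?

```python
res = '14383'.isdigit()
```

str.isdigit() returns bool

bool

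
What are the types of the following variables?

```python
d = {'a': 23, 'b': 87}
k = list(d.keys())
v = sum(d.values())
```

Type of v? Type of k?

sum of int values returns int; list(...) returns list

int, list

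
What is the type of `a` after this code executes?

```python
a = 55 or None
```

'or' returns first truthy value (55, int)

int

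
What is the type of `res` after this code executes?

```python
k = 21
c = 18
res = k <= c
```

Comparison operators return bool

bool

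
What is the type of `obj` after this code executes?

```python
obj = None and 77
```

'and' returns first falsy value (None)

NoneType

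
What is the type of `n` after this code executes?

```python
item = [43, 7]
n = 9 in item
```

'in' operator returns bool

bool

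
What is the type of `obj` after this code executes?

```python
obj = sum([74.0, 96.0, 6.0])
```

sum() of floats returns float

float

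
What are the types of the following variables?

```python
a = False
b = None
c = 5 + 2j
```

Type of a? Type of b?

a is bool; b is NoneType

bool, NoneType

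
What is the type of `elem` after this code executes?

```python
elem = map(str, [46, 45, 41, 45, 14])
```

map() returns a map iterator object

map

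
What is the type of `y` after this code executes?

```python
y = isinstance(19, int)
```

isinstance() returns bool

bool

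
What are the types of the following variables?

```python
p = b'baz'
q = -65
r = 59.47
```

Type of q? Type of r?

q is int; r is float

int, float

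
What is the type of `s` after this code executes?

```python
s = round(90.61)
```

round() with no ndigits arg returns int

int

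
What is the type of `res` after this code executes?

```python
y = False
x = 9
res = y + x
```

bool + int returns int (False is 0, so 0 + 9 = 9)

int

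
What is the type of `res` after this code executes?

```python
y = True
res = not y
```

'not' always returns bool

bool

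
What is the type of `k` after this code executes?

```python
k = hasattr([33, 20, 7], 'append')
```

hasattr() returns bool

bool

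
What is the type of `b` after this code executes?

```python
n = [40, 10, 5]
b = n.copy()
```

list.copy() returns list

list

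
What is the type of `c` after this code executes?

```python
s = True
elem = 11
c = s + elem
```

bool + int returns int (True is 1, so 1 + 11 = 12)

int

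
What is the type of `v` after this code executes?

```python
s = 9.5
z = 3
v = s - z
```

float - int returns float (9.5 - 3 = 6.5)

float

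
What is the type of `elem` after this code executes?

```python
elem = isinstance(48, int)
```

isinstance() returns bool

bool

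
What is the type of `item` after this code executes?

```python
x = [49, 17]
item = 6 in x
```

'in' operator returns bool

bool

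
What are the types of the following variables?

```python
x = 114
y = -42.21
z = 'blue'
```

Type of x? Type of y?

x is int; y is float

int, float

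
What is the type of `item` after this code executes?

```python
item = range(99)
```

range() returns a range object

range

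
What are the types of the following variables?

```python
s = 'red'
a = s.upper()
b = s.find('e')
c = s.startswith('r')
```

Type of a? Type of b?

str.upper() returns str; str.find() returns int

str, int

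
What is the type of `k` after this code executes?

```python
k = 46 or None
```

'or' returns first truthy value (46, int)

int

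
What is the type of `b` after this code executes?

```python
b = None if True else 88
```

Ternary: condition is True, if branch (None) taken → NoneType

NoneType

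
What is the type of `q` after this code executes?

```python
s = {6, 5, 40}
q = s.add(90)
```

set.add() returns None (mutates in place)

NoneType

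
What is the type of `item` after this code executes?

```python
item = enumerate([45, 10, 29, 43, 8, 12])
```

enumerate() returns an enumerate iterator object

enumerate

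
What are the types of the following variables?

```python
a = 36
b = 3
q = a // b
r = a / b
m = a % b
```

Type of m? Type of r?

int % int returns int; int / int returns float

int, float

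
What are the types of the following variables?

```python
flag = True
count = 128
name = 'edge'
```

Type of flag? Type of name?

flag is bool; name is str

bool, str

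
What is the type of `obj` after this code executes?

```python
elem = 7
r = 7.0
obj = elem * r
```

int * float returns float (7 * 7.0 = 49.0)

float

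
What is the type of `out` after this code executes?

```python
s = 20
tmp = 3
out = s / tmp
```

int / int always returns float in Python 3 (20 / 3 = 6.66667)

float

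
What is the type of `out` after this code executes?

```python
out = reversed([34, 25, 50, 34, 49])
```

reversed() on a list returns a list_reverseiterator

list_reverseiterator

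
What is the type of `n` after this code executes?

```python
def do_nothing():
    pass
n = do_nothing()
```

A function with no return statement returns None

NoneType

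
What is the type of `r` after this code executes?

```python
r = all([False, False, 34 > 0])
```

all() returns bool

bool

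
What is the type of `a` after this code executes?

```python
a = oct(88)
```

oct() returns str representation

str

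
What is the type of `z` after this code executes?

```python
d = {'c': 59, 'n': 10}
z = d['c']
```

Accessing dict[str, int] with key 'c' returns int value 59

int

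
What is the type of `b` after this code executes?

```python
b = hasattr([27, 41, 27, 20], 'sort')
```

hasattr() returns bool

bool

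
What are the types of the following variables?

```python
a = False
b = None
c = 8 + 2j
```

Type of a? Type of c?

a is bool; c is complex

bool, complex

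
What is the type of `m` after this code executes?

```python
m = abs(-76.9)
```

abs() of float returns float

float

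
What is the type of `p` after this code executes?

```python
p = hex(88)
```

hex() returns str representation

str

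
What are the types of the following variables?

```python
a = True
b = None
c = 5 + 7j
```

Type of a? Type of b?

a is bool; b is NoneType

bool, NoneType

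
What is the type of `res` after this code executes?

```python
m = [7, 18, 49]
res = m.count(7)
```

list.count() returns int

int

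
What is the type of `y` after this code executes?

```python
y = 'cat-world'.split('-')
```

str.split() returns list

list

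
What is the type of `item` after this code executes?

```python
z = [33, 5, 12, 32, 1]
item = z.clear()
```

list.clear() returns None

NoneType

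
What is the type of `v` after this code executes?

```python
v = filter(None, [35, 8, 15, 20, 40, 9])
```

filter() returns a filter iterator object

filter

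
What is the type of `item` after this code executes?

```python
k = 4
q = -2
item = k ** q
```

int ** negative int returns float

float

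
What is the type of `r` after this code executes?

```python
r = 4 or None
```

'or' returns first truthy value (4, int)

int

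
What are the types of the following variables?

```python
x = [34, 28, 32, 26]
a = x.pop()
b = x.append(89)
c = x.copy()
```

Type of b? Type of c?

list.append() returns None; list.copy() returns list

NoneType, list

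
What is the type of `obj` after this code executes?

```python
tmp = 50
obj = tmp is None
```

'is' comparison returns bool

bool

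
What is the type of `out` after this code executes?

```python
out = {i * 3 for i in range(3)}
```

A set comprehension {expr for x in iterable} produces a set

set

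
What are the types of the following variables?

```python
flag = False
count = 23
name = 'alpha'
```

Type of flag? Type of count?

flag is bool; count is int

bool, int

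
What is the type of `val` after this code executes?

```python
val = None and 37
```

'and' returns first falsy value (None)

NoneType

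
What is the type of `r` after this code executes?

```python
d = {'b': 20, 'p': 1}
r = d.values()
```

.values() returns a dict_values view object

dict_values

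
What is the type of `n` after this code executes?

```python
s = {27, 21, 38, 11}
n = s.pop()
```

Popping from a set of ints returns int

int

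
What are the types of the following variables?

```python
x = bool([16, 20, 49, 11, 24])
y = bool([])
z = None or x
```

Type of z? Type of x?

None or <bool> returns the bool; bool() returns bool

bool, bool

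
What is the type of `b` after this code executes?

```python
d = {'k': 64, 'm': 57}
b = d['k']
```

Accessing dict[str, int] with key 'k' returns int value 64

int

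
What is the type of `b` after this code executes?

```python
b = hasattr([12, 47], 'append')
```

hasattr() returns bool

bool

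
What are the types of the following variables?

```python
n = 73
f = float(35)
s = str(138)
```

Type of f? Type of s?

f is float; s is str

float, str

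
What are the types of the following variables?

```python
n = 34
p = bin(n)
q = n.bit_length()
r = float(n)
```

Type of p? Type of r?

bin() returns str; float() returns float

str, float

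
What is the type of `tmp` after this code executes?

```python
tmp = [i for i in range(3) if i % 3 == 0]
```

A list comprehension [...] produces a list

list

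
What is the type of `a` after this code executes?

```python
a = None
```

None has type NoneType

NoneType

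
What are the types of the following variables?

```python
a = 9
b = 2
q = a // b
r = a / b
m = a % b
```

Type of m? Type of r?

int % int returns int; int / int returns float

int, float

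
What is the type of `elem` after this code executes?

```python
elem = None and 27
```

'and' returns first falsy value (None)

NoneType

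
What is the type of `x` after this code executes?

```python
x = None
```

None has type NoneType

NoneType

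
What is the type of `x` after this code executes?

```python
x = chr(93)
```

chr() returns str (single character)

str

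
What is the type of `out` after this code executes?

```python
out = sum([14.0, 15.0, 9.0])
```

sum() of floats returns float

float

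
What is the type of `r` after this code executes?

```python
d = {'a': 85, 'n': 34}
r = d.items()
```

dict.items() returns a dict_items view

dict_items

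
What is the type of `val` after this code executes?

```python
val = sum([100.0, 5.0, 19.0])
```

sum() of floats returns float

float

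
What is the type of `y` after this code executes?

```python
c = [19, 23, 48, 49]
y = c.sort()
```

list.sort() returns None (sorts in place)

NoneType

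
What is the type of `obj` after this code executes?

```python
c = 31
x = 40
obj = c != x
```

Comparison operators return bool

bool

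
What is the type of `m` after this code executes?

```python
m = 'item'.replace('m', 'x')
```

str.replace() returns str

str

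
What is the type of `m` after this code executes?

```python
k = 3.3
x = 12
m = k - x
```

float - int returns float (3.3 - 12 = -8.7)

float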